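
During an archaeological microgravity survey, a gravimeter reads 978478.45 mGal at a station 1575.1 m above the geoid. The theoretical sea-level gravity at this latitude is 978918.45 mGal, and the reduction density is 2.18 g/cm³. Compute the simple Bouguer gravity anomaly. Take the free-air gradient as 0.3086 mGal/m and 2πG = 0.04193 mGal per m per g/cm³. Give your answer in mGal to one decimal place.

Free-air correction = 0.3086 × 1575.1 = 486.08 mGal
Free-air anomaly = 978478.45 − 978918.45 + (486.08) = 46.08 mGal
Bouguer slab correction = 0.04193 × 2.18 × 1575.1 = 143.98 mGal
Simple Bouguer anomaly = 46.08 − (143.98) = -97.90 mGal

-97.9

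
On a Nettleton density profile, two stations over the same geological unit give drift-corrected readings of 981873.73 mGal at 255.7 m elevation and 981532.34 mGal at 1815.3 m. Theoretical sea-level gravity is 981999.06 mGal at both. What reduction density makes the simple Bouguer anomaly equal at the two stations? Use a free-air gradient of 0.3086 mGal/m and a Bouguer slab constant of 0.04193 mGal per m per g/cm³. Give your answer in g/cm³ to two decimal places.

2.14

Δg_obs = 981532.34 − 981873.73 = -341.39 mGal over Δh = 1815.3 − 255.7 = 1559.6 m
Equal Bouguer anomalies ⇒ Δg_obs + (0.3086 − 0.04193ρ)·Δh = 0
0.3086 − 0.04193ρ = −Δg_obs/Δh = 0.21890
ρ = (0.3086 − 0.21890) / 0.04193 = 2.14 g/cm³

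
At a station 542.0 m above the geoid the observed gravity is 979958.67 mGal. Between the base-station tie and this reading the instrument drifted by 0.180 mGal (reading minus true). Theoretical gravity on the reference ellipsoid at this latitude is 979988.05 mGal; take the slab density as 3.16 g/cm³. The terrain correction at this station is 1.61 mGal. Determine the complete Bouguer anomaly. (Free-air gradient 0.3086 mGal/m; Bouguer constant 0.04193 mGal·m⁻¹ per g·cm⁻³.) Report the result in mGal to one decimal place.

Drift-corrected reading = 979958.67 − (0.180) = 979958.490 mGal
Free-air correction = 0.3086 × 542.0 = 167.26 mGal
Free-air anomaly = 979958.490 − 979988.05 + (167.26) = 137.700 mGal
Bouguer slab correction = 0.04193 × 3.16 × 542.0 = 71.81 mGal
Simple Bouguer anomaly = 137.700 − (71.81) = 65.890 mGal
Complete Bouguer anomaly = 65.890 + 1.61 = 67.500 mGal

67.5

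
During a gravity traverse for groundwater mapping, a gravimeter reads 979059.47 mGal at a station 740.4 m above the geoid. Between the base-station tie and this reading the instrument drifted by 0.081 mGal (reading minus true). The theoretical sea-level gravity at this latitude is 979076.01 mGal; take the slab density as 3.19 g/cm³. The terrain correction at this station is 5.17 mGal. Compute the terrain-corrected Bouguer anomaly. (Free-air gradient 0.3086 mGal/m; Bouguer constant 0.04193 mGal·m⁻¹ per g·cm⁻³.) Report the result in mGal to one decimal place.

Drift-corrected reading = 979059.47 − (0.081) = 979059.389 mGal
Free-air correction = 0.3086 × 740.4 = 228.49 mGal
Free-air anomaly = 979059.389 − 979076.01 + (228.49) = 211.869 mGal
Bouguer slab correction = 0.04193 × 3.19 × 740.4 = 99.03 mGal
Simple Bouguer anomaly = 211.869 − (99.03) = 112.839 mGal
Complete Bouguer anomaly = 112.839 + 5.17 = 118.009 mGal

118.0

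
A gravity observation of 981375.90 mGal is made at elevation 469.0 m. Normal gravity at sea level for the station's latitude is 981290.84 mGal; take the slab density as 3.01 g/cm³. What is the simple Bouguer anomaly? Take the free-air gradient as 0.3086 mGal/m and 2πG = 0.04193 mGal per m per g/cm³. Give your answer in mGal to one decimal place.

Free-air correction = 0.3086 × 469.0 = 144.73 mGal
Free-air anomaly = 981375.90 − 981290.84 + (144.73) = 229.79 mGal
Bouguer slab correction = 0.04193 × 3.01 × 469.0 = 59.19 mGal
Simple Bouguer anomaly = 229.79 − (59.19) = 170.60 mGal

170.6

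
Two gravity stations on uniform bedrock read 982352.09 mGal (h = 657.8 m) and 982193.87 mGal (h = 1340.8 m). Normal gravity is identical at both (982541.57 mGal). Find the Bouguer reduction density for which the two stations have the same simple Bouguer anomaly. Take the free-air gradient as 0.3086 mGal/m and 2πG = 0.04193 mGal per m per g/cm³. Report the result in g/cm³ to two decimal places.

1.84

Δg_obs = 982193.87 − 982352.09 = -158.22 mGal over Δh = 1340.8 − 657.8 = 683.0 m
Equal Bouguer anomalies ⇒ Δg_obs + (0.3086 − 0.04193ρ)·Δh = 0
0.3086 − 0.04193ρ = −Δg_obs/Δh = 0.23165
ρ = (0.3086 − 0.23165) / 0.04193 = 1.84 g/cm³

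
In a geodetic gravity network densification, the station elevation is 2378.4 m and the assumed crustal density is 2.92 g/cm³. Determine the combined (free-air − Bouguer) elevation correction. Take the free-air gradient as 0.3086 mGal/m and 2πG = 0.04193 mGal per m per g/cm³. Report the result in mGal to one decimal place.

442.8

Combined gradient = 0.3086 − 0.04193 × 2.92 = 0.1861644 mGal/m
Combined elevation correction = 0.1861644 × 2378.4 = 442.8 mGal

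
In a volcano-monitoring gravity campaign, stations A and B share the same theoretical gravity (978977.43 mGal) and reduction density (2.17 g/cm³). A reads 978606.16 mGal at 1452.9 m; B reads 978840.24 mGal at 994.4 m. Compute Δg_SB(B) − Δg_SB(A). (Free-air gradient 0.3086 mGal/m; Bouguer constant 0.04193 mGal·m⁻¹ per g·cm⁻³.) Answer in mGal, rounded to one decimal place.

134.3

Δg_SB(A) = 978606.16 − 978977.43 + 0.3086×1452.9 − 0.04193×2.17×1452.9 = -55.10 mGal
Δg_SB(B) = 978840.24 − 978977.43 + 0.3086×994.4 − 0.04193×2.17×994.4 = 79.20 mGal
Difference = 79.20 − (-55.10) = 134.30 mGal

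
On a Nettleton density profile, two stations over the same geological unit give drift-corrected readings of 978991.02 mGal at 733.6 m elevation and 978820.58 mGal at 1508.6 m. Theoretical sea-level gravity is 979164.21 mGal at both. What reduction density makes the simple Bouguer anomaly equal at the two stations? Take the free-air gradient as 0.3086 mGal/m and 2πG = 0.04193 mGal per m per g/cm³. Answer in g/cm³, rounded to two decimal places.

2.11

Δg_obs = 978820.58 − 978991.02 = -170.44 mGal over Δh = 1508.6 − 733.6 = 775.0 m
Equal Bouguer anomalies ⇒ Δg_obs + (0.3086 − 0.04193ρ)·Δh = 0
0.3086 − 0.04193ρ = −Δg_obs/Δh = 0.21992
ρ = (0.3086 − 0.21992) / 0.04193 = 2.11 g/cm³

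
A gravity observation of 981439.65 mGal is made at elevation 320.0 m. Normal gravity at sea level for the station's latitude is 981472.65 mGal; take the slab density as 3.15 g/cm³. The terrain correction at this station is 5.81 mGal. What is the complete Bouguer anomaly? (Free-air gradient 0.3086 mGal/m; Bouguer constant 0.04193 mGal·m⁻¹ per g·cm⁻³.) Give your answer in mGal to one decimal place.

Free-air correction = 0.3086 × 320.0 = 98.75 mGal
Free-air anomaly = 981439.65 − 981472.65 + (98.75) = 65.75 mGal
Bouguer slab correction = 0.04193 × 3.15 × 320.0 = 42.27 mGal
Simple Bouguer anomaly = 65.75 − (42.27) = 23.48 mGal
Complete Bouguer anomaly = 23.48 + 5.81 = 29.29 mGal

29.3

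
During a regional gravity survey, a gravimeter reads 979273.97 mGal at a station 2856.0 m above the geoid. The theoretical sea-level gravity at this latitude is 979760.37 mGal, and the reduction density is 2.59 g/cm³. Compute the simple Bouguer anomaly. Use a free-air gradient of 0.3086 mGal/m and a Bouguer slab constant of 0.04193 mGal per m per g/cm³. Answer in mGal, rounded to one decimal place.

Free-air correction = 0.3086 × 2856.0 = 881.36 mGal
Free-air anomaly = 979273.97 − 979760.37 + (881.36) = 394.96 mGal
Bouguer slab correction = 0.04193 × 2.59 × 2856.0 = 310.16 mGal
Simple Bouguer anomaly = 394.96 − (310.16) = 84.80 mGal

84.8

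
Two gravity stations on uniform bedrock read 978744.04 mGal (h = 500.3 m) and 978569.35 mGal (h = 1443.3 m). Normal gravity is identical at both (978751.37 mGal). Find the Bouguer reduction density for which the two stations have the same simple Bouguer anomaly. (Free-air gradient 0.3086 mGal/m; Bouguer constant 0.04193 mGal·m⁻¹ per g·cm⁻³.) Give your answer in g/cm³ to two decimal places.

2.94

Δg_obs = 978569.35 − 978744.04 = -174.69 mGal over Δh = 1443.3 − 500.3 = 943.0 m
Equal Bouguer anomalies ⇒ Δg_obs + (0.3086 − 0.04193ρ)·Δh = 0
0.3086 − 0.04193ρ = −Δg_obs/Δh = 0.18525
ρ = (0.3086 − 0.18525) / 0.04193 = 2.94 g/cm³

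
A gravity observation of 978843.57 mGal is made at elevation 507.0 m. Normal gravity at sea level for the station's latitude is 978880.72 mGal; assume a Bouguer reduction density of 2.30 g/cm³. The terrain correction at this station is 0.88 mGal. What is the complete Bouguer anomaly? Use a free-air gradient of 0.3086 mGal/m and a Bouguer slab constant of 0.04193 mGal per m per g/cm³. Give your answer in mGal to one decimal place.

71.3

Free-air correction = 0.3086 × 507.0 = 156.46 mGal
Free-air anomaly = 978843.57 − 978880.72 + (156.46) = 119.31 mGal
Bouguer slab correction = 0.04193 × 2.30 × 507.0 = 48.89 mGal
Simple Bouguer anomaly = 119.31 − (48.89) = 70.42 mGal
Complete Bouguer anomaly = 70.42 + 0.88 = 71.30 mGal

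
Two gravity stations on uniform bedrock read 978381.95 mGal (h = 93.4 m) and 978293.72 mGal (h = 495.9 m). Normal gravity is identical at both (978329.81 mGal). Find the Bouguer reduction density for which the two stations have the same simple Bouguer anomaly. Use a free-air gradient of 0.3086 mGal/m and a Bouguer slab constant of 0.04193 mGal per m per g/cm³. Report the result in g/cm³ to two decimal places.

Δg_obs = 978293.72 − 978381.95 = -88.23 mGal over Δh = 495.9 − 93.4 = 402.5 m
Equal Bouguer anomalies ⇒ Δg_obs + (0.3086 − 0.04193ρ)·Δh = 0
0.3086 − 0.04193ρ = −Δg_obs/Δh = 0.21920
ρ = (0.3086 − 0.21920) / 0.04193 = 2.13 g/cm³

2.13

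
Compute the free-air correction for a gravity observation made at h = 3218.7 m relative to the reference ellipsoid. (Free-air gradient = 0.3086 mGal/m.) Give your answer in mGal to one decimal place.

993.3

Free-air correction = 0.3086 × 3218.7 = 993.3 mGal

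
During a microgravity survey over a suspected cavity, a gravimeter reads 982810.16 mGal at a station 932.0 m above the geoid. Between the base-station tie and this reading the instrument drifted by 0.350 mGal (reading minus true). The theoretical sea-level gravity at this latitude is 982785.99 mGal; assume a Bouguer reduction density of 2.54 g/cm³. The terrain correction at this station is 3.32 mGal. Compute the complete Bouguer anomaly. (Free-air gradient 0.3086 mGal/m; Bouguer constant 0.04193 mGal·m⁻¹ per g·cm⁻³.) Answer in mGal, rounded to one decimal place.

Drift-corrected reading = 982810.16 − (0.350) = 982809.810 mGal
Free-air correction = 0.3086 × 932.0 = 287.62 mGal
Free-air anomaly = 982809.810 − 982785.99 + (287.62) = 311.440 mGal
Bouguer slab correction = 0.04193 × 2.54 × 932.0 = 99.26 mGal
Simple Bouguer anomaly = 311.440 − (99.26) = 212.180 mGal
Complete Bouguer anomaly = 212.180 + 3.32 = 215.500 mGal

215.5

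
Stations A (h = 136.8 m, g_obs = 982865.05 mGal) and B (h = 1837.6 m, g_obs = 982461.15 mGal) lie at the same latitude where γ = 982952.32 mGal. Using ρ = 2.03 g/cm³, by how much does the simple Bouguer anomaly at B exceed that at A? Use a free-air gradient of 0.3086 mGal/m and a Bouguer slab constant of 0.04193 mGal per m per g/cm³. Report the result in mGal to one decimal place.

Δg_SB(A) = 982865.05 − 982952.32 + 0.3086×136.8 − 0.04193×2.03×136.8 = -56.70 mGal
Δg_SB(B) = 982461.15 − 982952.32 + 0.3086×1837.6 − 0.04193×2.03×1837.6 = -80.50 mGal
Difference = -80.50 − (-56.70) = -23.80 mGal

-23.8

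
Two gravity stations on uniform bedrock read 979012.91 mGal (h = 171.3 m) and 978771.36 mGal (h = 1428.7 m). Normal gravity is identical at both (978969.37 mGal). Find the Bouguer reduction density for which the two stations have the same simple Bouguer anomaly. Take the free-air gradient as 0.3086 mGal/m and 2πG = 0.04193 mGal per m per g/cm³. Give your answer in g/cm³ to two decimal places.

Δg_obs = 978771.36 − 979012.91 = -241.55 mGal over Δh = 1428.7 − 171.3 = 1257.4 m
Equal Bouguer anomalies ⇒ Δg_obs + (0.3086 − 0.04193ρ)·Δh = 0
0.3086 − 0.04193ρ = −Δg_obs/Δh = 0.19210
ρ = (0.3086 − 0.19210) / 0.04193 = 2.78 g/cm³

2.78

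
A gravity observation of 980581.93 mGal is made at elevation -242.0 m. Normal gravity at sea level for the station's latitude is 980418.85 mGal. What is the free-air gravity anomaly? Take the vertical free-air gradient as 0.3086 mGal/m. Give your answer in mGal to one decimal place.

88.4

Free-air correction = 0.3086 × -242.0 = -74.68 mGal
Free-air anomaly = 980581.93 − 980418.85 + (-74.68) = 88.40 mGal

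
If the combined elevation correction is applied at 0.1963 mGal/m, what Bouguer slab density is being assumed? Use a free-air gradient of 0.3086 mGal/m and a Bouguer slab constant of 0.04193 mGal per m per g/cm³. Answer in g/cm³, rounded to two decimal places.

0.1963 = 0.3086 − 0.04193 × ρ
ρ = (0.3086 − 0.1963) / 0.04193 = 2.68 g/cm³

2.68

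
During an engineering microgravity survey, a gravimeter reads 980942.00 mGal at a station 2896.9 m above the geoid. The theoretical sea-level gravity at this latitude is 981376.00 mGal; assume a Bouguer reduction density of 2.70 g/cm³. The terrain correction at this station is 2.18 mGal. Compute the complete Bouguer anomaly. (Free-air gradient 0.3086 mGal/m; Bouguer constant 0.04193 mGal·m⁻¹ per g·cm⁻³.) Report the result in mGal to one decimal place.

134.2

Free-air correction = 0.3086 × 2896.9 = 893.98 mGal
Free-air anomaly = 980942.00 − 981376.00 + (893.98) = 459.98 mGal
Bouguer slab correction = 0.04193 × 2.70 × 2896.9 = 327.96 mGal
Simple Bouguer anomaly = 459.98 − (327.96) = 132.02 mGal
Complete Bouguer anomaly = 132.02 + 2.18 = 134.20 mGal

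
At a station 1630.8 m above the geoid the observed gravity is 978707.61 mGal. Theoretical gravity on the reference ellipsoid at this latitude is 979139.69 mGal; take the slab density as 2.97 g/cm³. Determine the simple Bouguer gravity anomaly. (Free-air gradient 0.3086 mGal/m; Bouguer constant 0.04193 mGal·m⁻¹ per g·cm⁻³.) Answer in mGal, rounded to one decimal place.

Free-air correction = 0.3086 × 1630.8 = 503.26 mGal
Free-air anomaly = 978707.61 − 979139.69 + (503.26) = 71.18 mGal
Bouguer slab correction = 0.04193 × 2.97 × 1630.8 = 203.09 mGal
Simple Bouguer anomaly = 71.18 − (203.09) = -131.91 mGal

-131.9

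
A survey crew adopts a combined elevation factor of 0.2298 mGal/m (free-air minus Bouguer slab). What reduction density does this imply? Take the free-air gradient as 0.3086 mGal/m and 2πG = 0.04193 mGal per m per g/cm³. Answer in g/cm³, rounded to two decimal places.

0.2298 = 0.3086 − 0.04193 × ρ
ρ = (0.3086 − 0.2298) / 0.04193 = 1.88 g/cm³

1.88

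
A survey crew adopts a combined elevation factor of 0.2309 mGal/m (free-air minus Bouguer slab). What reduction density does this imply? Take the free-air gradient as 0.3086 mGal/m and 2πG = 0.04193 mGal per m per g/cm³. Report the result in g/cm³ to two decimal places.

0.2309 = 0.3086 − 0.04193 × ρ
ρ = (0.3086 − 0.2309) / 0.04193 = 1.85 g/cm³

1.85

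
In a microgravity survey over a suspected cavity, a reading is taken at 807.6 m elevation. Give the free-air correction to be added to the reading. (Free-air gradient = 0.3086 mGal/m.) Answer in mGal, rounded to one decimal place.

249.2

Free-air correction = 0.3086 × 807.6 = 249.2 mGal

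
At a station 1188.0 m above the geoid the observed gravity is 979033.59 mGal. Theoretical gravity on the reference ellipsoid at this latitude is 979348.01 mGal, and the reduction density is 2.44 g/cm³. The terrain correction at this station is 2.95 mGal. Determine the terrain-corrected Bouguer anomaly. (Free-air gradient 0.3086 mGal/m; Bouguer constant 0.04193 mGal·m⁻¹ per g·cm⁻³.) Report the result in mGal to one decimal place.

-66.4

Free-air correction = 0.3086 × 1188.0 = 366.62 mGal
Free-air anomaly = 979033.59 − 979348.01 + (366.62) = 52.20 mGal
Bouguer slab correction = 0.04193 × 2.44 × 1188.0 = 121.54 mGal
Simple Bouguer anomaly = 52.20 − (121.54) = -69.34 mGal
Complete Bouguer anomaly = -69.34 + 2.95 = -66.39 mGal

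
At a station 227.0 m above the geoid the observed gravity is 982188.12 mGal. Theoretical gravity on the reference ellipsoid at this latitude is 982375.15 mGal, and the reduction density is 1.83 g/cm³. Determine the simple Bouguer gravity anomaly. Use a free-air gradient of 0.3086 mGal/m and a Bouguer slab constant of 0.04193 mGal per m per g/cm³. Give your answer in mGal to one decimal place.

Free-air correction = 0.3086 × 227.0 = 70.05 mGal
Free-air anomaly = 982188.12 − 982375.15 + (70.05) = -116.98 mGal
Bouguer slab correction = 0.04193 × 1.83 × 227.0 = 17.42 mGal
Simple Bouguer anomaly = -116.98 − (17.42) = -134.40 mGal

-134.4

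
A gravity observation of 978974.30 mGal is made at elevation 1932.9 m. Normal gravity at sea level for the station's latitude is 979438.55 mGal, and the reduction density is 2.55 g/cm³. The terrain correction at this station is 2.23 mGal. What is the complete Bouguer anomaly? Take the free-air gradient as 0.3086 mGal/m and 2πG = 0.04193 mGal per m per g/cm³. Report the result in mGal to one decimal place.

-72.2

Free-air correction = 0.3086 × 1932.9 = 596.49 mGal
Free-air anomaly = 978974.30 − 979438.55 + (596.49) = 132.24 mGal
Bouguer slab correction = 0.04193 × 2.55 × 1932.9 = 206.67 mGal
Simple Bouguer anomaly = 132.24 − (206.67) = -74.43 mGal
Complete Bouguer anomaly = -74.43 + 2.23 = -72.20 mGal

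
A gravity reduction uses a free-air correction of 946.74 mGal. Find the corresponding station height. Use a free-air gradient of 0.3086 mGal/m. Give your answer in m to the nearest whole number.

h = 946.74 / 0.3086 = 3067.85 m

3068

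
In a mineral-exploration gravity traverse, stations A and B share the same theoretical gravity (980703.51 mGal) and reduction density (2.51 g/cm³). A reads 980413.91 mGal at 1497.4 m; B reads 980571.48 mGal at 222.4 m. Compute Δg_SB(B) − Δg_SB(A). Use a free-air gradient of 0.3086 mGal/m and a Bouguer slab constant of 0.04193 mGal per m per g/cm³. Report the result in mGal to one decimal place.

-101.7

Δg_SB(A) = 980413.91 − 980703.51 + 0.3086×1497.4 − 0.04193×2.51×1497.4 = 14.90 mGal
Δg_SB(B) = 980571.48 − 980703.51 + 0.3086×222.4 − 0.04193×2.51×222.4 = -86.80 mGal
Difference = -86.80 − (14.90) = -101.70 mGal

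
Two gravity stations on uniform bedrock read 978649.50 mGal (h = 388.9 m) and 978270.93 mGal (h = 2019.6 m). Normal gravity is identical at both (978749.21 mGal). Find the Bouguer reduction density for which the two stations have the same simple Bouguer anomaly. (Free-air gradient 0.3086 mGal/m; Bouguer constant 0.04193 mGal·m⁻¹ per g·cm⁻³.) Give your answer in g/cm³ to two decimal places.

1.82

Δg_obs = 978270.93 − 978649.50 = -378.57 mGal over Δh = 2019.6 − 388.9 = 1630.7 m
Equal Bouguer anomalies ⇒ Δg_obs + (0.3086 − 0.04193ρ)·Δh = 0
0.3086 − 0.04193ρ = −Δg_obs/Δh = 0.23215
ρ = (0.3086 − 0.23215) / 0.04193 = 1.82 g/cm³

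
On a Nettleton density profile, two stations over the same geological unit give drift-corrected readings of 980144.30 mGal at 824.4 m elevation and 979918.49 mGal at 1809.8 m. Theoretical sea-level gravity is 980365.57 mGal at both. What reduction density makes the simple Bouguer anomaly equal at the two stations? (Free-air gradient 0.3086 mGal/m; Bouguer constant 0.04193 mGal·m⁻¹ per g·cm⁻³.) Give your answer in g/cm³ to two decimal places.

1.89

Δg_obs = 979918.49 − 980144.30 = -225.81 mGal over Δh = 1809.8 − 824.4 = 985.4 m
Equal Bouguer anomalies ⇒ Δg_obs + (0.3086 − 0.04193ρ)·Δh = 0
0.3086 − 0.04193ρ = −Δg_obs/Δh = 0.22916
ρ = (0.3086 − 0.22916) / 0.04193 = 1.89 g/cm³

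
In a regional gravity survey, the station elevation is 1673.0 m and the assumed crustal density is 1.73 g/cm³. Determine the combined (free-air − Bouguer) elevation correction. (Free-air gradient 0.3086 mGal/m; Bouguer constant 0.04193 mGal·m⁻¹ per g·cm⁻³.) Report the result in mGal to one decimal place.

394.9

Combined gradient = 0.3086 − 0.04193 × 1.73 = 0.2360611 mGal/m
Combined elevation correction = 0.2360611 × 1673.0 = 394.9 mGal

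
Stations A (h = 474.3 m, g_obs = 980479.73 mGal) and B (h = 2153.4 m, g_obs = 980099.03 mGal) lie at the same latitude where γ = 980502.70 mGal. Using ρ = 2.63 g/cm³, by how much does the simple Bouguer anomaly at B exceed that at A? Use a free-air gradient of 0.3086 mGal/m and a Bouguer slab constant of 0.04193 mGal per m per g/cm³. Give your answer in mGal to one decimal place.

Δg_SB(A) = 980479.73 − 980502.70 + 0.3086×474.3 − 0.04193×2.63×474.3 = 71.10 mGal
Δg_SB(B) = 980099.03 − 980502.70 + 0.3086×2153.4 − 0.04193×2.63×2153.4 = 23.40 mGal
Difference = 23.40 − (71.10) = -47.70 mGal

-47.7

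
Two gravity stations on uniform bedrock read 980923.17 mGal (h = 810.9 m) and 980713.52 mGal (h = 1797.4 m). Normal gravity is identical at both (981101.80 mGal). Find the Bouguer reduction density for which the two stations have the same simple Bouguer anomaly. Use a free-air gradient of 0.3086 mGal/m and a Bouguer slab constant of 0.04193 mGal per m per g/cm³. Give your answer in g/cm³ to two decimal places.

Δg_obs = 980713.52 − 980923.17 = -209.65 mGal over Δh = 1797.4 − 810.9 = 986.5 m
Equal Bouguer anomalies ⇒ Δg_obs + (0.3086 − 0.04193ρ)·Δh = 0
0.3086 − 0.04193ρ = −Δg_obs/Δh = 0.21252
ρ = (0.3086 − 0.21252) / 0.04193 = 2.29 g/cm³

2.29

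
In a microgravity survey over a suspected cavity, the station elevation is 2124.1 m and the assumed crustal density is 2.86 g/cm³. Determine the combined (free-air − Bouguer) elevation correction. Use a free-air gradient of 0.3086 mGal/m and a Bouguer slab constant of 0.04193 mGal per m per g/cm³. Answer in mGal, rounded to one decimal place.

Combined gradient = 0.3086 − 0.04193 × 2.86 = 0.1886802 mGal/m
Combined elevation correction = 0.1886802 × 2124.1 = 400.8 mGal

400.8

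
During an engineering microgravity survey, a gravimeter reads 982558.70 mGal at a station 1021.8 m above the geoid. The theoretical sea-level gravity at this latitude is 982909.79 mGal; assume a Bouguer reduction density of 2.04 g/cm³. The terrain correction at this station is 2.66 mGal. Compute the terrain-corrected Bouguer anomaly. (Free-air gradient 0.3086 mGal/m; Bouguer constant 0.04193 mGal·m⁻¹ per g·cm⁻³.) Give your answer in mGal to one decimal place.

Free-air correction = 0.3086 × 1021.8 = 315.33 mGal
Free-air anomaly = 982558.70 − 982909.79 + (315.33) = -35.76 mGal
Bouguer slab correction = 0.04193 × 2.04 × 1021.8 = 87.40 mGal
Simple Bouguer anomaly = -35.76 − (87.40) = -123.16 mGal
Complete Bouguer anomaly = -123.16 + 2.66 = -120.50 mGal

-120.5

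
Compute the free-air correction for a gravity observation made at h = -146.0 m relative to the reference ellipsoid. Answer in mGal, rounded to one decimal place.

Free-air correction = 0.3086 × -146.0 = -45.1 mGal

-45.1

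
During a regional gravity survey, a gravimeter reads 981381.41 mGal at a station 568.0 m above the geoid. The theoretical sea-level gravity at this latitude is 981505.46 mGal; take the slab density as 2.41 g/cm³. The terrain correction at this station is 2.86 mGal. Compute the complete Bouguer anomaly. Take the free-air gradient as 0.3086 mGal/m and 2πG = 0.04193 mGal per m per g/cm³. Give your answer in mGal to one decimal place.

-3.3

Free-air correction = 0.3086 × 568.0 = 175.28 mGal
Free-air anomaly = 981381.41 − 981505.46 + (175.28) = 51.23 mGal
Bouguer slab correction = 0.04193 × 2.41 × 568.0 = 57.40 mGal
Simple Bouguer anomaly = 51.23 − (57.40) = -6.17 mGal
Complete Bouguer anomaly = -6.17 + 2.86 = -3.31 mGal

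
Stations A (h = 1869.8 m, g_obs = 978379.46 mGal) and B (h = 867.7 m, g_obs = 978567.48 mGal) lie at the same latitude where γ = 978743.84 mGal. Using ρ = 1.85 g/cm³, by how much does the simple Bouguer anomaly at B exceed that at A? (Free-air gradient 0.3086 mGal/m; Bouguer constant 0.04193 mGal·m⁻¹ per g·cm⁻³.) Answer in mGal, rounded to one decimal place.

-43.5

Δg_SB(A) = 978379.46 − 978743.84 + 0.3086×1869.8 − 0.04193×1.85×1869.8 = 67.60 mGal
Δg_SB(B) = 978567.48 − 978743.84 + 0.3086×867.7 − 0.04193×1.85×867.7 = 24.10 mGal
Difference = 24.10 − (67.60) = -43.50 mGal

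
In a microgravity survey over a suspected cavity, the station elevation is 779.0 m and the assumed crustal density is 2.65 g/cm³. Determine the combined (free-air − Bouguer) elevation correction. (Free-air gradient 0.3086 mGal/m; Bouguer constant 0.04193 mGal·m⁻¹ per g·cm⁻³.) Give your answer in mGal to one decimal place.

Combined gradient = 0.3086 − 0.04193 × 2.65 = 0.1974855 mGal/m
Combined elevation correction = 0.1974855 × 779.0 = 153.8 mGal

153.8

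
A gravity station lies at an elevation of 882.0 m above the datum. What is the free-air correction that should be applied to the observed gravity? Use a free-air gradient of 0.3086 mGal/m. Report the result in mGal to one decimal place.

272.2

Free-air correction = 0.3086 × 882.0 = 272.2 mGal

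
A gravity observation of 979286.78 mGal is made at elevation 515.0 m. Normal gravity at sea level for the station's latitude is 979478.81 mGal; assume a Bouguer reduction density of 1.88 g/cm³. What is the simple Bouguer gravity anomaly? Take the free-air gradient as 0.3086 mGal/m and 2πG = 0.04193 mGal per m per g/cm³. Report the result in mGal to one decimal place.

Free-air correction = 0.3086 × 515.0 = 158.93 mGal
Free-air anomaly = 979286.78 − 979478.81 + (158.93) = -33.10 mGal
Bouguer slab correction = 0.04193 × 1.88 × 515.0 = 40.60 mGal
Simple Bouguer anomaly = -33.10 − (40.60) = -73.70 mGal

-73.7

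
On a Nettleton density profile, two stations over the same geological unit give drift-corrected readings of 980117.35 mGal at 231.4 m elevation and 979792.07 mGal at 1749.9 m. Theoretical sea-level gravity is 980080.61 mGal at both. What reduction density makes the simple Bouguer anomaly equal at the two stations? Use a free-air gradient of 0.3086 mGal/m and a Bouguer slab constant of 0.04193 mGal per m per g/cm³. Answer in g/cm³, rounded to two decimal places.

2.25

Δg_obs = 979792.07 − 980117.35 = -325.28 mGal over Δh = 1749.9 − 231.4 = 1518.5 m
Equal Bouguer anomalies ⇒ Δg_obs + (0.3086 − 0.04193ρ)·Δh = 0
0.3086 − 0.04193ρ = −Δg_obs/Δh = 0.21421
ρ = (0.3086 − 0.21421) / 0.04193 = 2.25 g/cm³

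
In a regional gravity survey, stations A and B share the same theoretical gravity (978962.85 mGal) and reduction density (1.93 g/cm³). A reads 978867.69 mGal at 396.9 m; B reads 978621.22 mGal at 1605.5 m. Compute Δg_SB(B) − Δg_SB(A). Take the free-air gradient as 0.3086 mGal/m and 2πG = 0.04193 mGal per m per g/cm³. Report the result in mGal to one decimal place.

28.7

Δg_SB(A) = 978867.69 − 978962.85 + 0.3086×396.9 − 0.04193×1.93×396.9 = -4.80 mGal
Δg_SB(B) = 978621.22 − 978962.85 + 0.3086×1605.5 − 0.04193×1.93×1605.5 = 23.90 mGal
Difference = 23.90 − (-4.80) = 28.70 mGal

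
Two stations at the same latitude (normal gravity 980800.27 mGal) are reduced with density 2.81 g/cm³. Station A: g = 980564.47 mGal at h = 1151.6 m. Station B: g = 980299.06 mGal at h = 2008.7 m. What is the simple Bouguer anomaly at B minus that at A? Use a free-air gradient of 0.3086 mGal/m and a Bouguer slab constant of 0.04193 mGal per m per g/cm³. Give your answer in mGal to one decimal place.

Δg_SB(A) = 980564.47 − 980800.27 + 0.3086×1151.6 − 0.04193×2.81×1151.6 = -16.10 mGal
Δg_SB(B) = 980299.06 − 980800.27 + 0.3086×2008.7 − 0.04193×2.81×2008.7 = -118.00 mGal
Difference = -118.00 − (-16.10) = -101.90 mGal

-101.9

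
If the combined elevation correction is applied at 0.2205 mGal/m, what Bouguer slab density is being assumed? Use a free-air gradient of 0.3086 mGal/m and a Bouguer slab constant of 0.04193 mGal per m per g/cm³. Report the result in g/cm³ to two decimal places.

0.2205 = 0.3086 − 0.04193 × ρ
ρ = (0.3086 − 0.2205) / 0.04193 = 2.10 g/cm³

2.10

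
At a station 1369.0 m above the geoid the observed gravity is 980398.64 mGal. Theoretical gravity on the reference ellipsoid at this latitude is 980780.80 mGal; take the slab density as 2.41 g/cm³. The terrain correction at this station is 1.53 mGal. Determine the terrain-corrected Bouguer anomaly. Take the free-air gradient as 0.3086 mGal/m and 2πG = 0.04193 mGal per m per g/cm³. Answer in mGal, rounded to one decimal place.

-96.5

Free-air correction = 0.3086 × 1369.0 = 422.47 mGal
Free-air anomaly = 980398.64 − 980780.80 + (422.47) = 40.31 mGal
Bouguer slab correction = 0.04193 × 2.41 × 1369.0 = 138.34 mGal
Simple Bouguer anomaly = 40.31 − (138.34) = -98.03 mGal
Complete Bouguer anomaly = -98.03 + 1.53 = -96.50 mGal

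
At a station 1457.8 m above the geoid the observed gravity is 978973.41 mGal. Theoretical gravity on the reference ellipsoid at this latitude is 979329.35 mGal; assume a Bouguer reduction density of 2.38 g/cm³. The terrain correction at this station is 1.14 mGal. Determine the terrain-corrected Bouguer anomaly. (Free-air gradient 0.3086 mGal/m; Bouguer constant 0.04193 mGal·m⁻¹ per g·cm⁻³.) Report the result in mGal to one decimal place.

Free-air correction = 0.3086 × 1457.8 = 449.88 mGal
Free-air anomaly = 978973.41 − 979329.35 + (449.88) = 93.94 mGal
Bouguer slab correction = 0.04193 × 2.38 × 1457.8 = 145.48 mGal
Simple Bouguer anomaly = 93.94 − (145.48) = -51.54 mGal
Complete Bouguer anomaly = -51.54 + 1.14 = -50.40 mGal

-50.4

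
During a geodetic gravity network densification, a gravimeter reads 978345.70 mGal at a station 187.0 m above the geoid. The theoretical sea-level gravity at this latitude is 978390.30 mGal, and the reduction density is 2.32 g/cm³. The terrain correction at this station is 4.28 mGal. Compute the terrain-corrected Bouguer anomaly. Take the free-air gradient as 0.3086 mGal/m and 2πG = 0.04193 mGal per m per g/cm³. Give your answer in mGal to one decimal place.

-0.8

Free-air correction = 0.3086 × 187.0 = 57.71 mGal
Free-air anomaly = 978345.70 − 978390.30 + (57.71) = 13.11 mGal
Bouguer slab correction = 0.04193 × 2.32 × 187.0 = 18.19 mGal
Simple Bouguer anomaly = 13.11 − (18.19) = -5.08 mGal
Complete Bouguer anomaly = -5.08 + 4.28 = -0.80 mGal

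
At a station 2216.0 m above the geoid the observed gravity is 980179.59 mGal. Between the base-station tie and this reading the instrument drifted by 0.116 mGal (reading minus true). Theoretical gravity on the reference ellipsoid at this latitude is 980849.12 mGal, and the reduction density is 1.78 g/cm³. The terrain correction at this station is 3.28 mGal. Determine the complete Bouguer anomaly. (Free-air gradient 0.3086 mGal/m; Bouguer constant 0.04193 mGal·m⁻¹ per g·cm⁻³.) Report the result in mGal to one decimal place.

Drift-corrected reading = 980179.59 − (0.116) = 980179.474 mGal
Free-air correction = 0.3086 × 2216.0 = 683.86 mGal
Free-air anomaly = 980179.474 − 980849.12 + (683.86) = 14.214 mGal
Bouguer slab correction = 0.04193 × 1.78 × 2216.0 = 165.39 mGal
Simple Bouguer anomaly = 14.214 − (165.39) = -151.176 mGal
Complete Bouguer anomaly = -151.176 + 3.28 = -147.896 mGal

-147.9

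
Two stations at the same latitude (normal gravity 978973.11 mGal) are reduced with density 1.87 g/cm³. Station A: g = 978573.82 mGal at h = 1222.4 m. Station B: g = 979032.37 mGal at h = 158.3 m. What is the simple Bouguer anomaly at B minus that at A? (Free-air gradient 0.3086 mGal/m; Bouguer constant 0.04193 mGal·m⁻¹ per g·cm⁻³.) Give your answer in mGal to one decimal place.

Δg_SB(A) = 978573.82 − 978973.11 + 0.3086×1222.4 − 0.04193×1.87×1222.4 = -117.90 mGal
Δg_SB(B) = 979032.37 − 978973.11 + 0.3086×158.3 − 0.04193×1.87×158.3 = 95.70 mGal
Difference = 95.70 − (-117.90) = 213.60 mGal

213.6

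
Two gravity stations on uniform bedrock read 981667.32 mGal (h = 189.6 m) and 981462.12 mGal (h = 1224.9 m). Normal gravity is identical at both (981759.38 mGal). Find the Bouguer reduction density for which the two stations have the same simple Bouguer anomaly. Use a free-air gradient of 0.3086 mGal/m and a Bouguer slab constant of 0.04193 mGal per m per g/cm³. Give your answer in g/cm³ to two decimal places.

Δg_obs = 981462.12 − 981667.32 = -205.20 mGal over Δh = 1224.9 − 189.6 = 1035.3 m
Equal Bouguer anomalies ⇒ Δg_obs + (0.3086 − 0.04193ρ)·Δh = 0
0.3086 − 0.04193ρ = −Δg_obs/Δh = 0.19820
ρ = (0.3086 − 0.19820) / 0.04193 = 2.63 g/cm³

2.63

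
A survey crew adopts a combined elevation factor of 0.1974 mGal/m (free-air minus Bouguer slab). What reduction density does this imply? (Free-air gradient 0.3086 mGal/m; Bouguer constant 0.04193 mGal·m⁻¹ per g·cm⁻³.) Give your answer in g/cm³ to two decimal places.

0.1974 = 0.3086 − 0.04193 × ρ
ρ = (0.3086 − 0.1974) / 0.04193 = 2.65 g/cm³

2.65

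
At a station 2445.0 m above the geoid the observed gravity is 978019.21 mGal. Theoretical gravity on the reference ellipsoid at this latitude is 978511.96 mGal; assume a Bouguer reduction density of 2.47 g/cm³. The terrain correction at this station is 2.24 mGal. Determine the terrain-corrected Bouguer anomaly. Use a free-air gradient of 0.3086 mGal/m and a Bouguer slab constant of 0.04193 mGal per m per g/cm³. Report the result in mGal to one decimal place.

Free-air correction = 0.3086 × 2445.0 = 754.53 mGal
Free-air anomaly = 978019.21 − 978511.96 + (754.53) = 261.78 mGal
Bouguer slab correction = 0.04193 × 2.47 × 2445.0 = 253.22 mGal
Simple Bouguer anomaly = 261.78 − (253.22) = 8.56 mGal
Complete Bouguer anomaly = 8.56 + 2.24 = 10.80 mGal

10.8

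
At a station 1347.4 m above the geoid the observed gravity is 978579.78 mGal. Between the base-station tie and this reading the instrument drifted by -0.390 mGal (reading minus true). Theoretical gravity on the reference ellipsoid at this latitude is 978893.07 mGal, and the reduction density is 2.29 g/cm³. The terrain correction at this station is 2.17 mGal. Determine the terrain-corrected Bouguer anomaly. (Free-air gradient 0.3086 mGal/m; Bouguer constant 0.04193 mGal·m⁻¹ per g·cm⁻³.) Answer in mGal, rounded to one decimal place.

-24.3

Drift-corrected reading = 978579.78 − (-0.390) = 978580.170 mGal
Free-air correction = 0.3086 × 1347.4 = 415.81 mGal
Free-air anomaly = 978580.170 − 978893.07 + (415.81) = 102.910 mGal
Bouguer slab correction = 0.04193 × 2.29 × 1347.4 = 129.38 mGal
Simple Bouguer anomaly = 102.910 − (129.38) = -26.470 mGal
Complete Bouguer anomaly = -26.470 + 2.17 = -24.300 mGal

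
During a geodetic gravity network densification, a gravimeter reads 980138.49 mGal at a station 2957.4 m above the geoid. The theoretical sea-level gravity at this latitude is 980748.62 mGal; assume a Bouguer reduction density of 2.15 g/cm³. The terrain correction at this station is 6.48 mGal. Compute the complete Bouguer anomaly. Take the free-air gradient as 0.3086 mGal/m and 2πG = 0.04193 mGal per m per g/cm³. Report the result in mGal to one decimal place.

Free-air correction = 0.3086 × 2957.4 = 912.65 mGal
Free-air anomaly = 980138.49 − 980748.62 + (912.65) = 302.52 mGal
Bouguer slab correction = 0.04193 × 2.15 × 2957.4 = 266.61 mGal
Simple Bouguer anomaly = 302.52 − (266.61) = 35.91 mGal
Complete Bouguer anomaly = 35.91 + 6.48 = 42.39 mGal

42.4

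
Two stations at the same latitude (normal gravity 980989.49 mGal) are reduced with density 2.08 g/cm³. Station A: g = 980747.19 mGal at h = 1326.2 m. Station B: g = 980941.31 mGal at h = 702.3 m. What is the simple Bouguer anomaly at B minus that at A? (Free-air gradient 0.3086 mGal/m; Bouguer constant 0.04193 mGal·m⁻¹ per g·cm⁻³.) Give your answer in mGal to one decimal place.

Δg_SB(A) = 980747.19 − 980989.49 + 0.3086×1326.2 − 0.04193×2.08×1326.2 = 51.30 mGal
Δg_SB(B) = 980941.31 − 980989.49 + 0.3086×702.3 − 0.04193×2.08×702.3 = 107.30 mGal
Difference = 107.30 − (51.30) = 56.00 mGal

56.0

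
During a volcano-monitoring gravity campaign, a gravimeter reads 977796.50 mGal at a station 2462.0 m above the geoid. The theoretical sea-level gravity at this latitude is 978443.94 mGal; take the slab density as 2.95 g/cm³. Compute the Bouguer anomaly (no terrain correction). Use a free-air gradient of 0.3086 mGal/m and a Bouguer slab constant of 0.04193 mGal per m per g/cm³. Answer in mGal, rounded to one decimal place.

-192.2

Free-air correction = 0.3086 × 2462.0 = 759.77 mGal
Free-air anomaly = 977796.50 − 978443.94 + (759.77) = 112.33 mGal
Bouguer slab correction = 0.04193 × 2.95 × 2462.0 = 304.53 mGal
Simple Bouguer anomaly = 112.33 − (304.53) = -192.20 mGal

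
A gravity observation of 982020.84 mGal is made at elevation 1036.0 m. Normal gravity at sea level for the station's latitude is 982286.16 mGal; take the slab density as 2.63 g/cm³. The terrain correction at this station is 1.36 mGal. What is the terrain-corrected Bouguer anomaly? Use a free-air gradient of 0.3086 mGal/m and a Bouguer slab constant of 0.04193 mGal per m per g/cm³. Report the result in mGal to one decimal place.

-58.5

Free-air correction = 0.3086 × 1036.0 = 319.71 mGal
Free-air anomaly = 982020.84 − 982286.16 + (319.71) = 54.39 mGal
Bouguer slab correction = 0.04193 × 2.63 × 1036.0 = 114.25 mGal
Simple Bouguer anomaly = 54.39 − (114.25) = -59.86 mGal
Complete Bouguer anomaly = -59.86 + 1.36 = -58.50 mGal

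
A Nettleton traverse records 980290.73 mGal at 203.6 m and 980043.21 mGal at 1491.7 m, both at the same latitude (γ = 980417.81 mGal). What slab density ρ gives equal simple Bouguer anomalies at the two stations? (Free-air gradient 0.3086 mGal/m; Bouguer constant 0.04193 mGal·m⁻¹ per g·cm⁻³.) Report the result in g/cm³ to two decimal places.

Δg_obs = 980043.21 − 980290.73 = -247.52 mGal over Δh = 1491.7 − 203.6 = 1288.1 m
Equal Bouguer anomalies ⇒ Δg_obs + (0.3086 − 0.04193ρ)·Δh = 0
0.3086 − 0.04193ρ = −Δg_obs/Δh = 0.19216
ρ = (0.3086 − 0.19216) / 0.04193 = 2.78 g/cm³

2.78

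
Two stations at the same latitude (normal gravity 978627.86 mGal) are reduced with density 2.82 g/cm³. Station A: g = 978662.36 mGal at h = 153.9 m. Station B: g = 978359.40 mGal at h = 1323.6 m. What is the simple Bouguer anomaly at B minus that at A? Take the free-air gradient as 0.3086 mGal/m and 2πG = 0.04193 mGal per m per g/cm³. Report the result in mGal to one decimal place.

-80.3

Δg_SB(A) = 978662.36 − 978627.86 + 0.3086×153.9 − 0.04193×2.82×153.9 = 63.80 mGal
Δg_SB(B) = 978359.40 − 978627.86 + 0.3086×1323.6 − 0.04193×2.82×1323.6 = -16.50 mGal
Difference = -16.50 − (63.80) = -80.30 mGal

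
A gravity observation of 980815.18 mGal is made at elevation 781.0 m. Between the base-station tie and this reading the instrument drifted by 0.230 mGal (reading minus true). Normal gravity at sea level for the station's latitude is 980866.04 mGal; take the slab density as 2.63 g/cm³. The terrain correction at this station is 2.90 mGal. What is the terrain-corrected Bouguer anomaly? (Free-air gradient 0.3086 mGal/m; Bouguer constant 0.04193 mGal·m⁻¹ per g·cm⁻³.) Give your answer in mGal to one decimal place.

Drift-corrected reading = 980815.18 − (0.230) = 980814.950 mGal
Free-air correction = 0.3086 × 781.0 = 241.02 mGal
Free-air anomaly = 980814.950 − 980866.04 + (241.02) = 189.930 mGal
Bouguer slab correction = 0.04193 × 2.63 × 781.0 = 86.13 mGal
Simple Bouguer anomaly = 189.930 − (86.13) = 103.800 mGal
Complete Bouguer anomaly = 103.800 + 2.90 = 106.700 mGal

106.7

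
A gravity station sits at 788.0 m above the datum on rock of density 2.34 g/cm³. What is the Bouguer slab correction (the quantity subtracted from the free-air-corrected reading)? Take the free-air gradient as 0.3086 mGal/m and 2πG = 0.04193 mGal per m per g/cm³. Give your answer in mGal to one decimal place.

77.3

Bouguer slab correction = 0.04193 × 2.34 × 788.0 = 77.3 mGal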